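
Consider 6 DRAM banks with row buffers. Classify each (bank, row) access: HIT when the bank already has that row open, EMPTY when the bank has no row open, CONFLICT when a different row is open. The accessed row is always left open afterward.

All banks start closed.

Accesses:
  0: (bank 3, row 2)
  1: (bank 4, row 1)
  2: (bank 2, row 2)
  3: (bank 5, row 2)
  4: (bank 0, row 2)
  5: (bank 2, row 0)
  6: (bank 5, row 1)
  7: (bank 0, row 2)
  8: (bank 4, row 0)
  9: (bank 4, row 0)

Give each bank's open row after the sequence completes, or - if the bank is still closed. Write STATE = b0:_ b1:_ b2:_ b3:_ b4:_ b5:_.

STATE = b0:2 b1:- b2:0 b3:2 b4:0 b5:1

  [0] b3 r2: no row ⇒ E
  [1] b4 r1: no row ⇒ E
  [2] b2 r2: no row ⇒ E
  [3] b5 r2: no row ⇒ E
  [4] b0 r2: no row ⇒ E
  [5] b2 r0: had r2 ⇒ C
  [6] b5 r1: had r2 ⇒ C
  [7] b0 r2: had r2 ⇒ H
  [8] b4 r0: had r1 ⇒ C
  [9] b4 r0: had r0 ⇒ H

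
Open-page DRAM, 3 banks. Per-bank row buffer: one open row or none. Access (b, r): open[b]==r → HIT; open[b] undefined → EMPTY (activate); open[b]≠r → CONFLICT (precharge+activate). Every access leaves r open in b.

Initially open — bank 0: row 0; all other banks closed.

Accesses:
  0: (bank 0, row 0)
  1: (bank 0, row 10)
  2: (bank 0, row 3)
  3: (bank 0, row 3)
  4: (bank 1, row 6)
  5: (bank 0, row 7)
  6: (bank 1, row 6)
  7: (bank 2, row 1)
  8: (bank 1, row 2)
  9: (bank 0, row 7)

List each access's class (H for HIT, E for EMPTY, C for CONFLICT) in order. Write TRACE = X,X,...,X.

0: bank 0 row 0 — prev 0 → HIT
1: bank 0 row 10 — prev 0 → CONFLICT
2: bank 0 row 3 — prev 10 → CONFLICT
3: bank 0 row 3 — prev 3 → HIT
4: bank 1 row 6 — prev None → EMPTY
5: bank 0 row 7 — prev 3 → CONFLICT
6: bank 1 row 6 — prev 6 → HIT
7: bank 2 row 1 — prev None → EMPTY
8: bank 1 row 2 — prev 6 → CONFLICT
9: bank 0 row 7 — prev 7 → HIT

TRACE = H,C,C,H,E,C,H,E,C,H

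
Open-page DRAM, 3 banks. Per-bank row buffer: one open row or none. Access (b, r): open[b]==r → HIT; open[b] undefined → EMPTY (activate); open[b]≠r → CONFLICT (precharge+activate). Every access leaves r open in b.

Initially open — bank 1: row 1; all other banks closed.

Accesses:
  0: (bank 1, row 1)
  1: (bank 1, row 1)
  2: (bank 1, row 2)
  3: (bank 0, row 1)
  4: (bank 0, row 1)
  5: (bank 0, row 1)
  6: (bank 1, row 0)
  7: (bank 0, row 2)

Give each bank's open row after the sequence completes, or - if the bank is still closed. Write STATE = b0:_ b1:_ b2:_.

STATE = b0:2 b1:0 b2:-

  [0] b1 r1: had r1 ⇒ H
  [1] b1 r1: had r1 ⇒ H
  [2] b1 r2: had r1 ⇒ C
  [3] b0 r1: no row ⇒ E
  [4] b0 r1: had r1 ⇒ H
  [5] b0 r1: had r1 ⇒ H
  [6] b1 r0: had r2 ⇒ C
  [7] b0 r2: had r1 ⇒ C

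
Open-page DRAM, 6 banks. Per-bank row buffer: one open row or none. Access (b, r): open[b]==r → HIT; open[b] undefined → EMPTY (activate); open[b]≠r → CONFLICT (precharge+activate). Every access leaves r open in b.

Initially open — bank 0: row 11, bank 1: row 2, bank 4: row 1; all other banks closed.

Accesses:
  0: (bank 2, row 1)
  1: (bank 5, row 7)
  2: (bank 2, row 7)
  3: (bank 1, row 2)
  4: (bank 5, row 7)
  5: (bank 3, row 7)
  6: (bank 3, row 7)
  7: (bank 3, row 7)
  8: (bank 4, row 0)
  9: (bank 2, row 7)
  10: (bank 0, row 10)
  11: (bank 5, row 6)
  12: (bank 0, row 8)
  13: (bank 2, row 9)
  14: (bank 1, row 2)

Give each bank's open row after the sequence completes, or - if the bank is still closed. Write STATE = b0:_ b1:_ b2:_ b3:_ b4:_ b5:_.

step 0: bank2 None->1 [EMPTY]
step 1: bank5 None->7 [EMPTY]
step 2: bank2 1->7 [CONFLICT]
step 3: bank1 2->2 [HIT]
step 4: bank5 7->7 [HIT]
step 5: bank3 None->7 [EMPTY]
step 6: bank3 7->7 [HIT]
step 7: bank3 7->7 [HIT]
step 8: bank4 1->0 [CONFLICT]
step 9: bank2 7->7 [HIT]
step 10: bank0 11->10 [CONFLICT]
step 11: bank5 7->6 [CONFLICT]
step 12: bank0 10->8 [CONFLICT]
step 13: bank2 7->9 [CONFLICT]
step 14: bank1 2->2 [HIT]

STATE = b0:8 b1:2 b2:9 b3:7 b4:0 b5:6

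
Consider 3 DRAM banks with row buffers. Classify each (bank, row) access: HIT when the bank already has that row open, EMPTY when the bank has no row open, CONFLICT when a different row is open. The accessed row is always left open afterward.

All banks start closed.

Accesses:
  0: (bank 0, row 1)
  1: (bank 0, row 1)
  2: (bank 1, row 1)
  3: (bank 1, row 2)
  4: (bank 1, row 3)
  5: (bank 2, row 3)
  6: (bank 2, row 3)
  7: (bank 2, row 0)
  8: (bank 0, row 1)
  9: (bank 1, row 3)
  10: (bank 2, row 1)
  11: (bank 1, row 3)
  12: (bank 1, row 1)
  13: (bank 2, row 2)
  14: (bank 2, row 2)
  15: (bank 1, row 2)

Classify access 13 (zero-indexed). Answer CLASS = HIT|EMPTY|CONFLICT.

#0 (0,1) E
#1 (0,1) H  (was 1)
#2 (1,1) E
#3 (1,2) C  (was 1)
#4 (1,3) C  (was 2)
#5 (2,3) E
#6 (2,3) H  (was 3)
#7 (2,0) C  (was 3)
#8 (0,1) H  (was 1)
#9 (1,3) H  (was 3)
#10 (2,1) C  (was 0)
#11 (1,3) H  (was 3)
#12 (1,1) C  (was 3)
#13 (2,2) C  (was 1)
#14 (2,2) H  (was 2)
#15 (1,2) C  (was 1)

CLASS = CONFLICT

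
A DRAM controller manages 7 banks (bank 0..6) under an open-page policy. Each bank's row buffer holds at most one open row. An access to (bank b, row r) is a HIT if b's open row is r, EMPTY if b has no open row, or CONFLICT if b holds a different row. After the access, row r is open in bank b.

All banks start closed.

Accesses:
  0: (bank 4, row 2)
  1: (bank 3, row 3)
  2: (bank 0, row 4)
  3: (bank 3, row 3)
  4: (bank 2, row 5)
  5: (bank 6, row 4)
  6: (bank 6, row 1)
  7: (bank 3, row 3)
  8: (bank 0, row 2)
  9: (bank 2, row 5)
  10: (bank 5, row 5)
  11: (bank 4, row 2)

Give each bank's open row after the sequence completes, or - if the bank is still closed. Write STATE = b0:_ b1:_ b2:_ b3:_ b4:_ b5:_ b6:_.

  [0] b4 r2: no row ⇒ E
  [1] b3 r3: no row ⇒ E
  [2] b0 r4: no row ⇒ E
  [3] b3 r3: had r3 ⇒ H
  [4] b2 r5: no row ⇒ E
  [5] b6 r4: no row ⇒ E
  [6] b6 r1: had r4 ⇒ C
  [7] b3 r3: had r3 ⇒ H
  [8] b0 r2: had r4 ⇒ C
  [9] b2 r5: had r5 ⇒ H
  [10] b5 r5: no row ⇒ E
  [11] b4 r2: had r2 ⇒ H

STATE = b0:2 b1:- b2:5 b3:3 b4:2 b5:5 b6:1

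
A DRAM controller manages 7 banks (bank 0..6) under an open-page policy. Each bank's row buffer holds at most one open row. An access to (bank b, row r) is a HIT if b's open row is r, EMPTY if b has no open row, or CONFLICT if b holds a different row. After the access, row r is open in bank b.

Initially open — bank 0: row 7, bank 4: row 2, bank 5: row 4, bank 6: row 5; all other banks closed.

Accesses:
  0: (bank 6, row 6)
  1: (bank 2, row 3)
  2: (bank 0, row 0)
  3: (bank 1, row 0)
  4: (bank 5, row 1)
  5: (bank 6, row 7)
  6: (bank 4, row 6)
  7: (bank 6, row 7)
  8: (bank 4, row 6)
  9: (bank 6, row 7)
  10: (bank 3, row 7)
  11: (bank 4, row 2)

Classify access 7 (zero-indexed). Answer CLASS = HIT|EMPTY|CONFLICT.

CLASS = HIT

step 0: bank6 5->6 [CONFLICT]
step 1: bank2 None->3 [EMPTY]
step 2: bank0 7->0 [CONFLICT]
step 3: bank1 None->0 [EMPTY]
step 4: bank5 4->1 [CONFLICT]
step 5: bank6 6->7 [CONFLICT]
step 6: bank4 2->6 [CONFLICT]
step 7: bank6 7->7 [HIT]
step 8: bank4 6->6 [HIT]
step 9: bank6 7->7 [HIT]
step 10: bank3 None->7 [EMPTY]
step 11: bank4 6->2 [CONFLICT]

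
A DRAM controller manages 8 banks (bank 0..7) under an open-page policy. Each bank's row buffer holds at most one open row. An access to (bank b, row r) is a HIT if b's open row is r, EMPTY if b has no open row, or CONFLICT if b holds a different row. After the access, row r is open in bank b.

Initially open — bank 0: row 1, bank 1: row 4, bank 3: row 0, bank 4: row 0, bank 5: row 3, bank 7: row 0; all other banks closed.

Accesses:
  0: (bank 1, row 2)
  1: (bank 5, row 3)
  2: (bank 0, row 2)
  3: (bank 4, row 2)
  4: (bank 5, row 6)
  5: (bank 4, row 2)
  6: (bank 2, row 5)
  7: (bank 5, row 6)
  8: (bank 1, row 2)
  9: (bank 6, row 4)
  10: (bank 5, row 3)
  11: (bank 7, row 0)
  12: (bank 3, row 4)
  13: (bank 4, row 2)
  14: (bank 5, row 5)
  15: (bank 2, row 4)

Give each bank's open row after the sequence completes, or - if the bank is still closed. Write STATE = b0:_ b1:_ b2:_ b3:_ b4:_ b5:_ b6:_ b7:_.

0: bank 1 row 2 — prev 4 → CONFLICT
1: bank 5 row 3 — prev 3 → HIT
2: bank 0 row 2 — prev 1 → CONFLICT
3: bank 4 row 2 — prev 0 → CONFLICT
4: bank 5 row 6 — prev 3 → CONFLICT
5: bank 4 row 2 — prev 2 → HIT
6: bank 2 row 5 — prev None → EMPTY
7: bank 5 row 6 — prev 6 → HIT
8: bank 1 row 2 — prev 2 → HIT
9: bank 6 row 4 — prev None → EMPTY
10: bank 5 row 3 — prev 6 → CONFLICT
11: bank 7 row 0 — prev 0 → HIT
12: bank 3 row 4 — prev 0 → CONFLICT
13: bank 4 row 2 — prev 2 → HIT
14: bank 5 row 5 — prev 3 → CONFLICT
15: bank 2 row 4 — prev 5 → CONFLICT

STATE = b0:2 b1:2 b2:4 b3:4 b4:2 b5:5 b6:4 b7:0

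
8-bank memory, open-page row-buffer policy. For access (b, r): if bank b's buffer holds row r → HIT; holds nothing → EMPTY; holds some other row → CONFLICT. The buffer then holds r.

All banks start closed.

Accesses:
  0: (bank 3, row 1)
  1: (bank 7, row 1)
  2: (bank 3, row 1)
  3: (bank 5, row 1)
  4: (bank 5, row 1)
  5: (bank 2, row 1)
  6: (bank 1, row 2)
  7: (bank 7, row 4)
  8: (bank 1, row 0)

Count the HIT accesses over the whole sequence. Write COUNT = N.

COUNT = 2

0: bank 3 row 1 — prev None → EMPTY
1: bank 7 row 1 — prev None → EMPTY
2: bank 3 row 1 — prev 1 → HIT
3: bank 5 row 1 — prev None → EMPTY
4: bank 5 row 1 — prev 1 → HIT
5: bank 2 row 1 — prev None → EMPTY
6: bank 1 row 2 — prev None → EMPTY
7: bank 7 row 4 — prev 1 → CONFLICT
8: bank 1 row 0 — prev 2 → CONFLICT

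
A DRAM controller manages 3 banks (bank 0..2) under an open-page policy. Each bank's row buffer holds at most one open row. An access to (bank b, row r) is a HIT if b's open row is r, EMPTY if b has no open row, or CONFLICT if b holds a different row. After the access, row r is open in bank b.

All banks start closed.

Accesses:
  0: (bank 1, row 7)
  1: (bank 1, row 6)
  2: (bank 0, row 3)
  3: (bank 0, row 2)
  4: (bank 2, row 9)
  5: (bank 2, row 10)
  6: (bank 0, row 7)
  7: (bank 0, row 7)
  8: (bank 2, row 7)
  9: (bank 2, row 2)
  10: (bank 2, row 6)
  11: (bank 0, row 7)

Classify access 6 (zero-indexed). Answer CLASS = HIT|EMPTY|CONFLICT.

CLASS = CONFLICT

step 0: bank1 None->7 [EMPTY]
step 1: bank1 7->6 [CONFLICT]
step 2: bank0 None->3 [EMPTY]
step 3: bank0 3->2 [CONFLICT]
step 4: bank2 None->9 [EMPTY]
step 5: bank2 9->10 [CONFLICT]
step 6: bank0 2->7 [CONFLICT]
step 7: bank0 7->7 [HIT]
step 8: bank2 10->7 [CONFLICT]
step 9: bank2 7->2 [CONFLICT]
step 10: bank2 2->6 [CONFLICT]
step 11: bank0 7->7 [HIT]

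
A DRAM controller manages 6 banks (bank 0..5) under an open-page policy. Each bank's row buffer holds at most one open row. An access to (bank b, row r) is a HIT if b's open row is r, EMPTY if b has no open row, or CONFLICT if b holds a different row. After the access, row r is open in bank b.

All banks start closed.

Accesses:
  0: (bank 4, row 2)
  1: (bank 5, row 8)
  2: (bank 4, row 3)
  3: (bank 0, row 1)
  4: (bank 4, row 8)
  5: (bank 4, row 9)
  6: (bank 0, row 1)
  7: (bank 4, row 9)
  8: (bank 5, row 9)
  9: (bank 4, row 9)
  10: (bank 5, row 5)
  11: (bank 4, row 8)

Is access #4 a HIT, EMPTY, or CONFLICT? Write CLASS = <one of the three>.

step 0: bank4 None->2 [EMPTY]
step 1: bank5 None->8 [EMPTY]
step 2: bank4 2->3 [CONFLICT]
step 3: bank0 None->1 [EMPTY]
step 4: bank4 3->8 [CONFLICT]
step 5: bank4 8->9 [CONFLICT]
step 6: bank0 1->1 [HIT]
step 7: bank4 9->9 [HIT]
step 8: bank5 8->9 [CONFLICT]
step 9: bank4 9->9 [HIT]
step 10: bank5 9->5 [CONFLICT]
step 11: bank4 9->8 [CONFLICT]

CLASS = CONFLICT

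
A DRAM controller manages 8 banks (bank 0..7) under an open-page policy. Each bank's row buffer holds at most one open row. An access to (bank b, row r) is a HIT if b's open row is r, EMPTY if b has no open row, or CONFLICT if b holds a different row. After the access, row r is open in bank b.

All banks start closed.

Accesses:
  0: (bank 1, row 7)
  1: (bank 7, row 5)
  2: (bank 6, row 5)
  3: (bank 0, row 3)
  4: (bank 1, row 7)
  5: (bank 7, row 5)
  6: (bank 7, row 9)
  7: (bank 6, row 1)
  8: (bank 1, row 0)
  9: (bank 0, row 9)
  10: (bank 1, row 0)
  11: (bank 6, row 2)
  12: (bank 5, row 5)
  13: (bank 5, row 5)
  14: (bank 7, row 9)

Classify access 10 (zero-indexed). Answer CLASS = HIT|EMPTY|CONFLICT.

CLASS = HIT

step 0: bank1 None->7 [EMPTY]
step 1: bank7 None->5 [EMPTY]
step 2: bank6 None->5 [EMPTY]
step 3: bank0 None->3 [EMPTY]
step 4: bank1 7->7 [HIT]
step 5: bank7 5->5 [HIT]
step 6: bank7 5->9 [CONFLICT]
step 7: bank6 5->1 [CONFLICT]
step 8: bank1 7->0 [CONFLICT]
step 9: bank0 3->9 [CONFLICT]
step 10: bank1 0->0 [HIT]
step 11: bank6 1->2 [CONFLICT]
step 12: bank5 None->5 [EMPTY]
step 13: bank5 5->5 [HIT]
step 14: bank7 9->9 [HIT]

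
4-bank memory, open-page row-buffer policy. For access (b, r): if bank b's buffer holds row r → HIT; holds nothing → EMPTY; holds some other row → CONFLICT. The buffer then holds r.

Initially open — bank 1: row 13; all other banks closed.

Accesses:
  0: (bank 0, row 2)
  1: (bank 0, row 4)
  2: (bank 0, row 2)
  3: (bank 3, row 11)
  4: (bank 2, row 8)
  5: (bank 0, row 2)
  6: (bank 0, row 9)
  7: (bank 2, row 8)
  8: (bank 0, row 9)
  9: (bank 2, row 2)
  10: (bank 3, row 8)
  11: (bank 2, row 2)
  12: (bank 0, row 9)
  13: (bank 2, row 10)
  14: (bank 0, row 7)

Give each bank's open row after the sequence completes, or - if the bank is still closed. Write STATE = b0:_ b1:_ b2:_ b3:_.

step 0: bank0 None->2 [EMPTY]
step 1: bank0 2->4 [CONFLICT]
step 2: bank0 4->2 [CONFLICT]
step 3: bank3 None->11 [EMPTY]
step 4: bank2 None->8 [EMPTY]
step 5: bank0 2->2 [HIT]
step 6: bank0 2->9 [CONFLICT]
step 7: bank2 8->8 [HIT]
step 8: bank0 9->9 [HIT]
step 9: bank2 8->2 [CONFLICT]
step 10: bank3 11->8 [CONFLICT]
step 11: bank2 2->2 [HIT]
step 12: bank0 9->9 [HIT]
step 13: bank2 2->10 [CONFLICT]
step 14: bank0 9->7 [CONFLICT]

STATE = b0:7 b1:13 b2:10 b3:8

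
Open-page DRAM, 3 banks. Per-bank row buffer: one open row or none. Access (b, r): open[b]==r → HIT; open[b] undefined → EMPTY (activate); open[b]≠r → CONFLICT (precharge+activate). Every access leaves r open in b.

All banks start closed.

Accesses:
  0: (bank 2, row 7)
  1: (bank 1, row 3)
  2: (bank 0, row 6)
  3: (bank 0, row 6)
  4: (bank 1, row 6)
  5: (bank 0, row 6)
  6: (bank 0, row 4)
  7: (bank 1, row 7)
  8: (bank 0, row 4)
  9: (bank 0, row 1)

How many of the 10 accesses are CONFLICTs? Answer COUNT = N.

step 0: bank2 None->7 [EMPTY]
step 1: bank1 None->3 [EMPTY]
step 2: bank0 None->6 [EMPTY]
step 3: bank0 6->6 [HIT]
step 4: bank1 3->6 [CONFLICT]
step 5: bank0 6->6 [HIT]
step 6: bank0 6->4 [CONFLICT]
step 7: bank1 6->7 [CONFLICT]
step 8: bank0 4->4 [HIT]
step 9: bank0 4->1 [CONFLICT]

COUNT = 4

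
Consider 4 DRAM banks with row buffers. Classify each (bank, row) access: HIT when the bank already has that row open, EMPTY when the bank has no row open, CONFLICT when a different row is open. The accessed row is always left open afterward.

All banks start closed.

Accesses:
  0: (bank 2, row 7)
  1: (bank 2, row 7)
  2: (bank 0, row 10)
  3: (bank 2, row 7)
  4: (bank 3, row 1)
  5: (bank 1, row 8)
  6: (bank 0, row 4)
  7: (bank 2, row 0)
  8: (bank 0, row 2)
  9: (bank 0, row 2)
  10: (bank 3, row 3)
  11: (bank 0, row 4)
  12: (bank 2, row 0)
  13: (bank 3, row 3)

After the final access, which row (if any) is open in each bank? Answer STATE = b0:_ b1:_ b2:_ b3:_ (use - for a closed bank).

step 0: bank2 None->7 [EMPTY]
step 1: bank2 7->7 [HIT]
step 2: bank0 None->10 [EMPTY]
step 3: bank2 7->7 [HIT]
step 4: bank3 None->1 [EMPTY]
step 5: bank1 None->8 [EMPTY]
step 6: bank0 10->4 [CONFLICT]
step 7: bank2 7->0 [CONFLICT]
step 8: bank0 4->2 [CONFLICT]
step 9: bank0 2->2 [HIT]
step 10: bank3 1->3 [CONFLICT]
step 11: bank0 2->4 [CONFLICT]
step 12: bank2 0->0 [HIT]
step 13: bank3 3->3 [HIT]

STATE = b0:4 b1:8 b2:0 b3:3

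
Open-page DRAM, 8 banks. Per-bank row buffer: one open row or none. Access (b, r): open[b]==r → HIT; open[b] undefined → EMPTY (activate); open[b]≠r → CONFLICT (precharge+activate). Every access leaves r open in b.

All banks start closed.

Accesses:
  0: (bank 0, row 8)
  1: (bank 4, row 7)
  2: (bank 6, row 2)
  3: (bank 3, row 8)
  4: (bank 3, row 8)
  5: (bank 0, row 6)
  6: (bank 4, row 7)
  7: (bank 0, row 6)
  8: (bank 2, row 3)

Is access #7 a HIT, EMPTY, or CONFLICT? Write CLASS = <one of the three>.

#0 (0,8) E
#1 (4,7) E
#2 (6,2) E
#3 (3,8) E
#4 (3,8) H  (was 8)
#5 (0,6) C  (was 8)
#6 (4,7) H  (was 7)
#7 (0,6) H  (was 6)
#8 (2,3) E

CLASS = HIT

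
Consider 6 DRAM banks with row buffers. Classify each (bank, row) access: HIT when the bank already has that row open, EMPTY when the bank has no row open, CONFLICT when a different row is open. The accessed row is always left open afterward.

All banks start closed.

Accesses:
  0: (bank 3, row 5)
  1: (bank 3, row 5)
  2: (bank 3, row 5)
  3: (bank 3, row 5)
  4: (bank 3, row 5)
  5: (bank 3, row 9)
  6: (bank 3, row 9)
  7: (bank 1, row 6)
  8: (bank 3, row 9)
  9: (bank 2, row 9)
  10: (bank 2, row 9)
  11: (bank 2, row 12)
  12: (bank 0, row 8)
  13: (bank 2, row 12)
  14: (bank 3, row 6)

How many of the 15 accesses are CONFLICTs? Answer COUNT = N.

  [0] b3 r5: no row ⇒ E
  [1] b3 r5: had r5 ⇒ H
  [2] b3 r5: had r5 ⇒ H
  [3] b3 r5: had r5 ⇒ H
  [4] b3 r5: had r5 ⇒ H
  [5] b3 r9: had r5 ⇒ C
  [6] b3 r9: had r9 ⇒ H
  [7] b1 r6: no row ⇒ E
  [8] b3 r9: had r9 ⇒ H
  [9] b2 r9: no row ⇒ E
  [10] b2 r9: had r9 ⇒ H
  [11] b2 r12: had r9 ⇒ C
  [12] b0 r8: no row ⇒ E
  [13] b2 r12: had r12 ⇒ H
  [14] b3 r6: had r9 ⇒ C

COUNT = 3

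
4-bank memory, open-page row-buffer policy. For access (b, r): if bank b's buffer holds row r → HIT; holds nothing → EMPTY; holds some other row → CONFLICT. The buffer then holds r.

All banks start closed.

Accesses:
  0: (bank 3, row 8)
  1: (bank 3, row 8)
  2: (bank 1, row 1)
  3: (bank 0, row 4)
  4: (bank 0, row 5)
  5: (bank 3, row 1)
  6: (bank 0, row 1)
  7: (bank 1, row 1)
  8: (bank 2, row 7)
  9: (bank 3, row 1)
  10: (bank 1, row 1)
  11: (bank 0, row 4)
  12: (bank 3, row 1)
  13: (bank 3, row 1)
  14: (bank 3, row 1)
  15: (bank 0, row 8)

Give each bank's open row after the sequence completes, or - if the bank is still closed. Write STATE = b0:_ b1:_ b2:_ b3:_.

STATE = b0:8 b1:1 b2:7 b3:1

0: bank 3 row 8 — prev None → EMPTY
1: bank 3 row 8 — prev 8 → HIT
2: bank 1 row 1 — prev None → EMPTY
3: bank 0 row 4 — prev None → EMPTY
4: bank 0 row 5 — prev 4 → CONFLICT
5: bank 3 row 1 — prev 8 → CONFLICT
6: bank 0 row 1 — prev 5 → CONFLICT
7: bank 1 row 1 — prev 1 → HIT
8: bank 2 row 7 — prev None → EMPTY
9: bank 3 row 1 — prev 1 → HIT
10: bank 1 row 1 — prev 1 → HIT
11: bank 0 row 4 — prev 1 → CONFLICT
12: bank 3 row 1 — prev 1 → HIT
13: bank 3 row 1 — prev 1 → HIT
14: bank 3 row 1 — prev 1 → HIT
15: bank 0 row 8 — prev 4 → CONFLICT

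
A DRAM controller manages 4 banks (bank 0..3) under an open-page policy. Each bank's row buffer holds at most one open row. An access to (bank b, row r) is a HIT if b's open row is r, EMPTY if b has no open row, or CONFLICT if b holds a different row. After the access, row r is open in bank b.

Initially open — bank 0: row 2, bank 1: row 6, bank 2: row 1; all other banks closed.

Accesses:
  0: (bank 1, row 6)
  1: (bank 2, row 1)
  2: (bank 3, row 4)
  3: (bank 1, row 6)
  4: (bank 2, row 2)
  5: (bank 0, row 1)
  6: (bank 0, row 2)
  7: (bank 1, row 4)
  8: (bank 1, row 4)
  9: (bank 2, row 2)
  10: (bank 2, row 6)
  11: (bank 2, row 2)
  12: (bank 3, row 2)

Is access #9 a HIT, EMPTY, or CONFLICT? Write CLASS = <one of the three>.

step 0: bank1 6->6 [HIT]
step 1: bank2 1->1 [HIT]
step 2: bank3 None->4 [EMPTY]
step 3: bank1 6->6 [HIT]
step 4: bank2 1->2 [CONFLICT]
step 5: bank0 2->1 [CONFLICT]
step 6: bank0 1->2 [CONFLICT]
step 7: bank1 6->4 [CONFLICT]
step 8: bank1 4->4 [HIT]
step 9: bank2 2->2 [HIT]
step 10: bank2 2->6 [CONFLICT]
step 11: bank2 6->2 [CONFLICT]
step 12: bank3 4->2 [CONFLICT]

CLASS = HIT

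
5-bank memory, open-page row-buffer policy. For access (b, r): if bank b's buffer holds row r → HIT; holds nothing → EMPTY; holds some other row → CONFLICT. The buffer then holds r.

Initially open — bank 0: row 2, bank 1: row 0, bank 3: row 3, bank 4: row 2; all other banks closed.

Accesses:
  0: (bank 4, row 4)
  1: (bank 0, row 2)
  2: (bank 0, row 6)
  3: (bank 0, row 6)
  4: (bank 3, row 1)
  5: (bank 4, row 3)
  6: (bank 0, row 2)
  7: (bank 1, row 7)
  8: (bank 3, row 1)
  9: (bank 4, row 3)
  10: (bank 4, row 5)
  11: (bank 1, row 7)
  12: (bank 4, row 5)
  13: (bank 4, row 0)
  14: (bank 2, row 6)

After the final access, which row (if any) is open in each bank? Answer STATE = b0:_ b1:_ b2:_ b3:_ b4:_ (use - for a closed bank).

STATE = b0:2 b1:7 b2:6 b3:1 b4:0

  [0] b4 r4: had r2 ⇒ C
  [1] b0 r2: had r2 ⇒ H
  [2] b0 r6: had r2 ⇒ C
  [3] b0 r6: had r6 ⇒ H
  [4] b3 r1: had r3 ⇒ C
  [5] b4 r3: had r4 ⇒ C
  [6] b0 r2: had r6 ⇒ C
  [7] b1 r7: had r0 ⇒ C
  [8] b3 r1: had r1 ⇒ H
  [9] b4 r3: had r3 ⇒ H
  [10] b4 r5: had r3 ⇒ C
  [11] b1 r7: had r7 ⇒ H
  [12] b4 r5: had r5 ⇒ H
  [13] b4 r0: had r5 ⇒ C
  [14] b2 r6: no row ⇒ E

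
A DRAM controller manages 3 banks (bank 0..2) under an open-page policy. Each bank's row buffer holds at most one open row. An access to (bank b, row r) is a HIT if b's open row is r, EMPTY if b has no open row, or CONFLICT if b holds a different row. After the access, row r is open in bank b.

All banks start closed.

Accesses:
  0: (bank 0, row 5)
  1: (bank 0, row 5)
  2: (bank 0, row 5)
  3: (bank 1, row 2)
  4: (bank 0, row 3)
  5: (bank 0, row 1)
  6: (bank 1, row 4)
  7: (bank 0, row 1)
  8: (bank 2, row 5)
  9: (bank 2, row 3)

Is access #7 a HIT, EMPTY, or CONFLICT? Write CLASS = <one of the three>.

CLASS = HIT

step 0: bank0 None->5 [EMPTY]
step 1: bank0 5->5 [HIT]
step 2: bank0 5->5 [HIT]
step 3: bank1 None->2 [EMPTY]
step 4: bank0 5->3 [CONFLICT]
step 5: bank0 3->1 [CONFLICT]
step 6: bank1 2->4 [CONFLICT]
step 7: bank0 1->1 [HIT]
step 8: bank2 None->5 [EMPTY]
step 9: bank2 5->3 [CONFLICT]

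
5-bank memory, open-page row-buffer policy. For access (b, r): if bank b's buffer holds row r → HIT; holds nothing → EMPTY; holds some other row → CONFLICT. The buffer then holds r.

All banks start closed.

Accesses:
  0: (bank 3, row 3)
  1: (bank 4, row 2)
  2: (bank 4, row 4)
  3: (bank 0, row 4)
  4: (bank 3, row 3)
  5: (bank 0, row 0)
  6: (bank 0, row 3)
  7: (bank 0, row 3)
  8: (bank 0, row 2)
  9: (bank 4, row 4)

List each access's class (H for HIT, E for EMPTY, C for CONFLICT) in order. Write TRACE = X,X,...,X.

TRACE = E,E,C,E,H,C,C,H,C,H

#0 (3,3) E
#1 (4,2) E
#2 (4,4) C  (was 2)
#3 (0,4) E
#4 (3,3) H  (was 3)
#5 (0,0) C  (was 4)
#6 (0,3) C  (was 0)
#7 (0,3) H  (was 3)
#8 (0,2) C  (was 3)
#9 (4,4) H  (was 4)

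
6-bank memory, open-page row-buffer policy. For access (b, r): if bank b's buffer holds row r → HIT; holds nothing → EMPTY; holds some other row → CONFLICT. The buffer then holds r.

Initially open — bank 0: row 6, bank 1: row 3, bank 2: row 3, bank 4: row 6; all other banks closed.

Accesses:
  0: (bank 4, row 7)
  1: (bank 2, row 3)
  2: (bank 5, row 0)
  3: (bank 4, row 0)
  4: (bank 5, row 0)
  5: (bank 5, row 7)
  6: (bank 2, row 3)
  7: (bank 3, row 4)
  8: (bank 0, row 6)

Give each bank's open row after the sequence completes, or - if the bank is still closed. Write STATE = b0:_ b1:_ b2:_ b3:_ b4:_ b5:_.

STATE = b0:6 b1:3 b2:3 b3:4 b4:0 b5:7

  [0] b4 r7: had r6 ⇒ C
  [1] b2 r3: had r3 ⇒ H
  [2] b5 r0: no row ⇒ E
  [3] b4 r0: had r7 ⇒ C
  [4] b5 r0: had r0 ⇒ H
  [5] b5 r7: had r0 ⇒ C
  [6] b2 r3: had r3 ⇒ H
  [7] b3 r4: no row ⇒ E
  [8] b0 r6: had r6 ⇒ H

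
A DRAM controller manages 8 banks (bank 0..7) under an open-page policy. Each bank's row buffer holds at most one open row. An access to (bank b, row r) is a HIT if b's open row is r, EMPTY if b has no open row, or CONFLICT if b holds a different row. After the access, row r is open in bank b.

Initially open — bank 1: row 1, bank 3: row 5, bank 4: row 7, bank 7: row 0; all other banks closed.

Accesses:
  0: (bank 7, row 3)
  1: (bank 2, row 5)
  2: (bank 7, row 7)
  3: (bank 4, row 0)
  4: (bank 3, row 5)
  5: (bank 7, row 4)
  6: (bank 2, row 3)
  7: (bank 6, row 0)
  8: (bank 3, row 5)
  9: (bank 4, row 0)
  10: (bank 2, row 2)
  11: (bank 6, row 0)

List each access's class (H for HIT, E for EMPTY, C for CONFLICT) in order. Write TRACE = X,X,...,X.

0: bank 7 row 3 — prev 0 → CONFLICT
1: bank 2 row 5 — prev None → EMPTY
2: bank 7 row 7 — prev 3 → CONFLICT
3: bank 4 row 0 — prev 7 → CONFLICT
4: bank 3 row 5 — prev 5 → HIT
5: bank 7 row 4 — prev 7 → CONFLICT
6: bank 2 row 3 — prev 5 → CONFLICT
7: bank 6 row 0 — prev None → EMPTY
8: bank 3 row 5 — prev 5 → HIT
9: bank 4 row 0 — prev 0 → HIT
10: bank 2 row 2 — prev 3 → CONFLICT
11: bank 6 row 0 — prev 0 → HIT

TRACE = C,E,C,C,H,C,C,E,H,H,C,H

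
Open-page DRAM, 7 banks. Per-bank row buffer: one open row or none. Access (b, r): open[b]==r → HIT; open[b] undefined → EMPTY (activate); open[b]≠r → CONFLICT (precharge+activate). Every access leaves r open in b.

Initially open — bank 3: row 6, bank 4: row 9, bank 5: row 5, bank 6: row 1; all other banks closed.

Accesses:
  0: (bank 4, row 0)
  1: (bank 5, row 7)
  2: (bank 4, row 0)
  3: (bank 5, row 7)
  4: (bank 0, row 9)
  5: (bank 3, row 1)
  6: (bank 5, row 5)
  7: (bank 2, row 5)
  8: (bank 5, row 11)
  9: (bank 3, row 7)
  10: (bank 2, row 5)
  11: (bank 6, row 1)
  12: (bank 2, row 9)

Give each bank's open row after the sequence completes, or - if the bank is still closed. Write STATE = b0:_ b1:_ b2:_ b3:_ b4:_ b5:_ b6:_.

STATE = b0:9 b1:- b2:9 b3:7 b4:0 b5:11 b6:1

0: bank 4 row 0 — prev 9 → CONFLICT
1: bank 5 row 7 — prev 5 → CONFLICT
2: bank 4 row 0 — prev 0 → HIT
3: bank 5 row 7 — prev 7 → HIT
4: bank 0 row 9 — prev None → EMPTY
5: bank 3 row 1 — prev 6 → CONFLICT
6: bank 5 row 5 — prev 7 → CONFLICT
7: bank 2 row 5 — prev None → EMPTY
8: bank 5 row 11 — prev 5 → CONFLICT
9: bank 3 row 7 — prev 1 → CONFLICT
10: bank 2 row 5 — prev 5 → HIT
11: bank 6 row 1 — prev 1 → HIT
12: bank 2 row 9 — prev 5 → CONFLICT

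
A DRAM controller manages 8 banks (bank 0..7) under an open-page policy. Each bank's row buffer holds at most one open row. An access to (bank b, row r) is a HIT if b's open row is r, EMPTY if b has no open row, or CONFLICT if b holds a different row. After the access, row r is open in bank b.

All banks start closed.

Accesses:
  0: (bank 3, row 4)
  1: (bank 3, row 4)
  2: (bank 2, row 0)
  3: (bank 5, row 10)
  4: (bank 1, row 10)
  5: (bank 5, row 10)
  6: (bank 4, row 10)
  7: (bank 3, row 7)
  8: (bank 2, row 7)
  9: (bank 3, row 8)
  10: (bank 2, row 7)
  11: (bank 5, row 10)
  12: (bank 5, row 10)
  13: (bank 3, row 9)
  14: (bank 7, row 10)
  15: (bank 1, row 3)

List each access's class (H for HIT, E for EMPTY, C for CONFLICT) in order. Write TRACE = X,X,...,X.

#0 (3,4) E
#1 (3,4) H  (was 4)
#2 (2,0) E
#3 (5,10) E
#4 (1,10) E
#5 (5,10) H  (was 10)
#6 (4,10) E
#7 (3,7) C  (was 4)
#8 (2,7) C  (was 0)
#9 (3,8) C  (was 7)
#10 (2,7) H  (was 7)
#11 (5,10) H  (was 10)
#12 (5,10) H  (was 10)
#13 (3,9) C  (was 8)
#14 (7,10) E
#15 (1,3) C  (was 10)

TRACE = E,H,E,E,E,H,E,C,C,C,H,H,H,C,E,C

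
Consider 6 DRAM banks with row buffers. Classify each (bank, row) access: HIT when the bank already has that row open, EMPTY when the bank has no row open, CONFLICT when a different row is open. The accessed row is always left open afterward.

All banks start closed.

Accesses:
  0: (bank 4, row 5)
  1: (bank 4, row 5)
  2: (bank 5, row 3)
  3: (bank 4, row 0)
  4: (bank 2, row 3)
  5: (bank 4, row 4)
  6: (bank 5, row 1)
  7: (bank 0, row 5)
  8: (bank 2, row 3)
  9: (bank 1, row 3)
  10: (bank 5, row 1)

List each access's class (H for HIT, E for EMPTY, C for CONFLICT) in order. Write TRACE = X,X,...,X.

step 0: bank4 None->5 [EMPTY]
step 1: bank4 5->5 [HIT]
step 2: bank5 None->3 [EMPTY]
step 3: bank4 5->0 [CONFLICT]
step 4: bank2 None->3 [EMPTY]
step 5: bank4 0->4 [CONFLICT]
step 6: bank5 3->1 [CONFLICT]
step 7: bank0 None->5 [EMPTY]
step 8: bank2 3->3 [HIT]
step 9: bank1 None->3 [EMPTY]
step 10: bank5 1->1 [HIT]

TRACE = E,H,E,C,E,C,C,E,H,E,H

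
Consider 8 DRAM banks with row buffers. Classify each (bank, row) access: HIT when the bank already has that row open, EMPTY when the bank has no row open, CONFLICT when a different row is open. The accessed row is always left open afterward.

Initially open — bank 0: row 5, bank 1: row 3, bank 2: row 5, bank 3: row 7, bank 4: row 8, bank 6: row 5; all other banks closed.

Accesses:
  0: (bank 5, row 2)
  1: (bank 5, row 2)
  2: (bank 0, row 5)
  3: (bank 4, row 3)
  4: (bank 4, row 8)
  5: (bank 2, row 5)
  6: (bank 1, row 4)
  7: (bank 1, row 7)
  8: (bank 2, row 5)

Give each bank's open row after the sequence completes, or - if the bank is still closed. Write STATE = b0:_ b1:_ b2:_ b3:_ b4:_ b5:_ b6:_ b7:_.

#0 (5,2) E
#1 (5,2) H  (was 2)
#2 (0,5) H  (was 5)
#3 (4,3) C  (was 8)
#4 (4,8) C  (was 3)
#5 (2,5) H  (was 5)
#6 (1,4) C  (was 3)
#7 (1,7) C  (was 4)
#8 (2,5) H  (was 5)

STATE = b0:5 b1:7 b2:5 b3:7 b4:8 b5:2 b6:5 b7:-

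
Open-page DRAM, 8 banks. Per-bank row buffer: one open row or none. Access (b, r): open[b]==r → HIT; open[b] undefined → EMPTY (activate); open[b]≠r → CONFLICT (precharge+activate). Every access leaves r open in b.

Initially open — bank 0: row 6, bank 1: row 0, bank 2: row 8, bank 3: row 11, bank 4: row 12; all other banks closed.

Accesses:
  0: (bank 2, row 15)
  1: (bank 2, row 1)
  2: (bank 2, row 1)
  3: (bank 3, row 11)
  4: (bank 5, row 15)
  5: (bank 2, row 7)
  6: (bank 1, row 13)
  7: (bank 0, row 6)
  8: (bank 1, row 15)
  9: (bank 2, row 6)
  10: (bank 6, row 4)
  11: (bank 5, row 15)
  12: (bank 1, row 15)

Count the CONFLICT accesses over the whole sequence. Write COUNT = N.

step 0: bank2 8->15 [CONFLICT]
step 1: bank2 15->1 [CONFLICT]
step 2: bank2 1->1 [HIT]
step 3: bank3 11->11 [HIT]
step 4: bank5 None->15 [EMPTY]
step 5: bank2 1->7 [CONFLICT]
step 6: bank1 0->13 [CONFLICT]
step 7: bank0 6->6 [HIT]
step 8: bank1 13->15 [CONFLICT]
step 9: bank2 7->6 [CONFLICT]
step 10: bank6 None->4 [EMPTY]
step 11: bank5 15->15 [HIT]
step 12: bank1 15->15 [HIT]

COUNT = 6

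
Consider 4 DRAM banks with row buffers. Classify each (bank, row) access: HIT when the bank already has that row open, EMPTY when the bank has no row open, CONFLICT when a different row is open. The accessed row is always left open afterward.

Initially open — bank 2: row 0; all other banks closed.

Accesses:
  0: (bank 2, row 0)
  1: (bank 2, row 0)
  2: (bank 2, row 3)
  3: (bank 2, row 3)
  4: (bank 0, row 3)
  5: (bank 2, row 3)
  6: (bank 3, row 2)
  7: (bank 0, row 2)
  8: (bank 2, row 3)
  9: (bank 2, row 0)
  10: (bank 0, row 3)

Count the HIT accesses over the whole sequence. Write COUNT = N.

#0 (2,0) H  (was 0)
#1 (2,0) H  (was 0)
#2 (2,3) C  (was 0)
#3 (2,3) H  (was 3)
#4 (0,3) E
#5 (2,3) H  (was 3)
#6 (3,2) E
#7 (0,2) C  (was 3)
#8 (2,3) H  (was 3)
#9 (2,0) C  (was 3)
#10 (0,3) C  (was 2)

COUNT = 5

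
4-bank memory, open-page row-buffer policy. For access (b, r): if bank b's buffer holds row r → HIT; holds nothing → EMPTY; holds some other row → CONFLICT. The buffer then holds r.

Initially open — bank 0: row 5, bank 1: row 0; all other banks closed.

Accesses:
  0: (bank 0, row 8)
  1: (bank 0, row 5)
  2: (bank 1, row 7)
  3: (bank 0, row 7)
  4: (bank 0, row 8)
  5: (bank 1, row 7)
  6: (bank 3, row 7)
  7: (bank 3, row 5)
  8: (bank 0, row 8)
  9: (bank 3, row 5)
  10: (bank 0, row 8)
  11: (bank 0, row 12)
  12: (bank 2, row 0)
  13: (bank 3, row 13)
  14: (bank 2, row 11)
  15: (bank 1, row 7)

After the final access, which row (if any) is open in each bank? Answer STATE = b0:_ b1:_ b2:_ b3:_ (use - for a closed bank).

STATE = b0:12 b1:7 b2:11 b3:13

#0 (0,8) C  (was 5)
#1 (0,5) C  (was 8)
#2 (1,7) C  (was 0)
#3 (0,7) C  (was 5)
#4 (0,8) C  (was 7)
#5 (1,7) H  (was 7)
#6 (3,7) E
#7 (3,5) C  (was 7)
#8 (0,8) H  (was 8)
#9 (3,5) H  (was 5)
#10 (0,8) H  (was 8)
#11 (0,12) C  (was 8)
#12 (2,0) E
#13 (3,13) C  (was 5)
#14 (2,11) C  (was 0)
#15 (1,7) H  (was 7)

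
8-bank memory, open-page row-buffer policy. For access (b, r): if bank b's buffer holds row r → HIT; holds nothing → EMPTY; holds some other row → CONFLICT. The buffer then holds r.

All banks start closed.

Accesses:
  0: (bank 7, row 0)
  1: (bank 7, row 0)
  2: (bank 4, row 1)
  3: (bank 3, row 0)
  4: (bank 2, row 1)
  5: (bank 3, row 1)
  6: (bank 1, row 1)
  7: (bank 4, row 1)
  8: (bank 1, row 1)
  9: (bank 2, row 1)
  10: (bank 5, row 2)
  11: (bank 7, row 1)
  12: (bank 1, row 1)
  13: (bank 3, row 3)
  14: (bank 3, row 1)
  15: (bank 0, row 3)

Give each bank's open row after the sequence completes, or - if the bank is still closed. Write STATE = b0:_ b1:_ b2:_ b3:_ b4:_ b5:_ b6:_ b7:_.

STATE = b0:3 b1:1 b2:1 b3:1 b4:1 b5:2 b6:- b7:1

#0 (7,0) E
#1 (7,0) H  (was 0)
#2 (4,1) E
#3 (3,0) E
#4 (2,1) E
#5 (3,1) C  (was 0)
#6 (1,1) E
#7 (4,1) H  (was 1)
#8 (1,1) H  (was 1)
#9 (2,1) H  (was 1)
#10 (5,2) E
#11 (7,1) C  (was 0)
#12 (1,1) H  (was 1)
#13 (3,3) C  (was 1)
#14 (3,1) C  (was 3)
#15 (0,3) E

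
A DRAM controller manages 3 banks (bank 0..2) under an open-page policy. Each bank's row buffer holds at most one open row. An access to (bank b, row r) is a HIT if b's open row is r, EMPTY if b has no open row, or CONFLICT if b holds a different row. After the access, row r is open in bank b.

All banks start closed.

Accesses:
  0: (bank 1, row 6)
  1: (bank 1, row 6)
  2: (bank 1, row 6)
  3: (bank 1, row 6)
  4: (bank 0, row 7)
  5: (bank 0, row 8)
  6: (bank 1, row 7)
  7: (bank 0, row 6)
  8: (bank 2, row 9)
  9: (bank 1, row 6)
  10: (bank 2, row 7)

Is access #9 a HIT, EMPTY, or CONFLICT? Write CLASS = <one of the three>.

0: bank 1 row 6 — prev None → EMPTY
1: bank 1 row 6 — prev 6 → HIT
2: bank 1 row 6 — prev 6 → HIT
3: bank 1 row 6 — prev 6 → HIT
4: bank 0 row 7 — prev None → EMPTY
5: bank 0 row 8 — prev 7 → CONFLICT
6: bank 1 row 7 — prev 6 → CONFLICT
7: bank 0 row 6 — prev 8 → CONFLICT
8: bank 2 row 9 — prev None → EMPTY
9: bank 1 row 6 — prev 7 → CONFLICT
10: bank 2 row 7 — prev 9 → CONFLICT

CLASS = CONFLICT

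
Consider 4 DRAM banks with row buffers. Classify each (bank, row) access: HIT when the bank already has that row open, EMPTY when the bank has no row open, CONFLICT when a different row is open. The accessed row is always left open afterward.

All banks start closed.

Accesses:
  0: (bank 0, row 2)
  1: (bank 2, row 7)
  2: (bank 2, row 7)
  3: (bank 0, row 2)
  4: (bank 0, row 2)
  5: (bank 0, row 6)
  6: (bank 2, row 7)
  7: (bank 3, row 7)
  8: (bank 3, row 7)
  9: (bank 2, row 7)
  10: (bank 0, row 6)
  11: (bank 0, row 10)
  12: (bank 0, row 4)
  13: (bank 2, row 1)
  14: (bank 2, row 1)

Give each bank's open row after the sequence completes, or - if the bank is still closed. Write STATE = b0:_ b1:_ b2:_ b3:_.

STATE = b0:4 b1:- b2:1 b3:7

  [0] b0 r2: no row ⇒ E
  [1] b2 r7: no row ⇒ E
  [2] b2 r7: had r7 ⇒ H
  [3] b0 r2: had r2 ⇒ H
  [4] b0 r2: had r2 ⇒ H
  [5] b0 r6: had r2 ⇒ C
  [6] b2 r7: had r7 ⇒ H
  [7] b3 r7: no row ⇒ E
  [8] b3 r7: had r7 ⇒ H
  [9] b2 r7: had r7 ⇒ H
  [10] b0 r6: had r6 ⇒ H
  [11] b0 r10: had r6 ⇒ C
  [12] b0 r4: had r10 ⇒ C
  [13] b2 r1: had r7 ⇒ C
  [14] b2 r1: had r1 ⇒ H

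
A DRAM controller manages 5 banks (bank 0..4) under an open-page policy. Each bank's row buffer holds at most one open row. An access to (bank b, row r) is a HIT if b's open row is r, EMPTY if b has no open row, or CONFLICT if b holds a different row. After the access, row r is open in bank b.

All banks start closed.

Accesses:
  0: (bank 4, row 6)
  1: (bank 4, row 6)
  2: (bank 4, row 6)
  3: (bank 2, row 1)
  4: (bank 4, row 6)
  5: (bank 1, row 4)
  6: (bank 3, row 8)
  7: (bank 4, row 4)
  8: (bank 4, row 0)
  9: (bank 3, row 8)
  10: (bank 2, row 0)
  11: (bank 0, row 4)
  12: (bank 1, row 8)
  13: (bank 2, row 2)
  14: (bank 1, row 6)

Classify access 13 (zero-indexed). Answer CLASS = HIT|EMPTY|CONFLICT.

step 0: bank4 None->6 [EMPTY]
step 1: bank4 6->6 [HIT]
step 2: bank4 6->6 [HIT]
step 3: bank2 None->1 [EMPTY]
step 4: bank4 6->6 [HIT]
step 5: bank1 None->4 [EMPTY]
step 6: bank3 None->8 [EMPTY]
step 7: bank4 6->4 [CONFLICT]
step 8: bank4 4->0 [CONFLICT]
step 9: bank3 8->8 [HIT]
step 10: bank2 1->0 [CONFLICT]
step 11: bank0 None->4 [EMPTY]
step 12: bank1 4->8 [CONFLICT]
step 13: bank2 0->2 [CONFLICT]
step 14: bank1 8->6 [CONFLICT]

CLASS = CONFLICT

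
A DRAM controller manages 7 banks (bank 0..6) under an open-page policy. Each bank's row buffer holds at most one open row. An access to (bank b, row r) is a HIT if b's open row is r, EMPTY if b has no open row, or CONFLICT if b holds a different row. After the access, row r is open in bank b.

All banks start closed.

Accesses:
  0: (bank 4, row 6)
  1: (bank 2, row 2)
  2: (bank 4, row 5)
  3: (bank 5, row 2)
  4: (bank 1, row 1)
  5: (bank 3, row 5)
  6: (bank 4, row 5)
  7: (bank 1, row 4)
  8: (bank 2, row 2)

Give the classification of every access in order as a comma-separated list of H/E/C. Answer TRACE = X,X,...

  [0] b4 r6: no row ⇒ E
  [1] b2 r2: no row ⇒ E
  [2] b4 r5: had r6 ⇒ C
  [3] b5 r2: no row ⇒ E
  [4] b1 r1: no row ⇒ E
  [5] b3 r5: no row ⇒ E
  [6] b4 r5: had r5 ⇒ H
  [7] b1 r4: had r1 ⇒ C
  [8] b2 r2: had r2 ⇒ H

TRACE = E,E,C,E,E,E,H,C,H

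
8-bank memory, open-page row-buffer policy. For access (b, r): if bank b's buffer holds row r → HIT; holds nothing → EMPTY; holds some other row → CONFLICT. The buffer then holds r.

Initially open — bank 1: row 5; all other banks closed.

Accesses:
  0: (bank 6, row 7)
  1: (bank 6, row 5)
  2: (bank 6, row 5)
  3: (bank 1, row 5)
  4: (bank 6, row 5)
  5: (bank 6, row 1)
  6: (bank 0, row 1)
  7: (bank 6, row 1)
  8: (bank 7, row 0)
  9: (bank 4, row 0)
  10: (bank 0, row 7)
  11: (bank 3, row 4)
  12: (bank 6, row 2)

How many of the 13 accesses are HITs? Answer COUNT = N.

#0 (6,7) E
#1 (6,5) C  (was 7)
#2 (6,5) H  (was 5)
#3 (1,5) H  (was 5)
#4 (6,5) H  (was 5)
#5 (6,1) C  (was 5)
#6 (0,1) E
#7 (6,1) H  (was 1)
#8 (7,0) E
#9 (4,0) E
#10 (0,7) C  (was 1)
#11 (3,4) E
#12 (6,2) C  (was 1)

COUNT = 4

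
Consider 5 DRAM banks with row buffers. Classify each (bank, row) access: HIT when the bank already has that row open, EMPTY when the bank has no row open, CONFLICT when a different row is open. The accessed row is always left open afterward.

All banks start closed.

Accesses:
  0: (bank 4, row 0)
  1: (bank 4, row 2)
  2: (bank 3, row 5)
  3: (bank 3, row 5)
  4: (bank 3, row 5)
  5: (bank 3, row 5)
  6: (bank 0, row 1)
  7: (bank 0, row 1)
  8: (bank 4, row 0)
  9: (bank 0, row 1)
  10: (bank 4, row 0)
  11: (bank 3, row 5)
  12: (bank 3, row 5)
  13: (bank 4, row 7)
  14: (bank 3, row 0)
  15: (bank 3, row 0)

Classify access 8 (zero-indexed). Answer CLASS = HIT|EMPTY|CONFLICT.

  [0] b4 r0: no row ⇒ E
  [1] b4 r2: had r0 ⇒ C
  [2] b3 r5: no row ⇒ E
  [3] b3 r5: had r5 ⇒ H
  [4] b3 r5: had r5 ⇒ H
  [5] b3 r5: had r5 ⇒ H
  [6] b0 r1: no row ⇒ E
  [7] b0 r1: had r1 ⇒ H
  [8] b4 r0: had r2 ⇒ C
  [9] b0 r1: had r1 ⇒ H
  [10] b4 r0: had r0 ⇒ H
  [11] b3 r5: had r5 ⇒ H
  [12] b3 r5: had r5 ⇒ H
  [13] b4 r7: had r0 ⇒ C
  [14] b3 r0: had r5 ⇒ C
  [15] b3 r0: had r0 ⇒ H

CLASS = CONFLICT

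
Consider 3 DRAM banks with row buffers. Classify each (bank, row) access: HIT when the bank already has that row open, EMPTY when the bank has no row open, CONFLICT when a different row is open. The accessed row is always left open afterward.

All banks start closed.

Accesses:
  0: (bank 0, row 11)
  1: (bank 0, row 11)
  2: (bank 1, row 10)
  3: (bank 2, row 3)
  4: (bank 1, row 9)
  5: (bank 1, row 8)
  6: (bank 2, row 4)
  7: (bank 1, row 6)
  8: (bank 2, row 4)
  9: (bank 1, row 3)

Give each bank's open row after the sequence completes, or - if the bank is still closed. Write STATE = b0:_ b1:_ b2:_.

STATE = b0:11 b1:3 b2:4

step 0: bank0 None->11 [EMPTY]
step 1: bank0 11->11 [HIT]
step 2: bank1 None->10 [EMPTY]
step 3: bank2 None->3 [EMPTY]
step 4: bank1 10->9 [CONFLICT]
step 5: bank1 9->8 [CONFLICT]
step 6: bank2 3->4 [CONFLICT]
step 7: bank1 8->6 [CONFLICT]
step 8: bank2 4->4 [HIT]
step 9: bank1 6->3 [CONFLICT]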